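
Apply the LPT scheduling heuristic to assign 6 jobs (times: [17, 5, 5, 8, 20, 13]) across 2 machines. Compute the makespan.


Sort jobs in decreasing order (LPT): [20, 17, 13, 8, 5, 5]
Assign each job to the least loaded machine:
  Machine 1: jobs [20, 8, 5], load = 33
  Machine 2: jobs [17, 13, 5], load = 35
Makespan = max load = 35

35


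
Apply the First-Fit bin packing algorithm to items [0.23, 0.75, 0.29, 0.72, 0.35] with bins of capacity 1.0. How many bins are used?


Place items sequentially using First-Fit:
  Item 0.23 -> new Bin 1
  Item 0.75 -> Bin 1 (now 0.98)
  Item 0.29 -> new Bin 2
  Item 0.72 -> new Bin 3
  Item 0.35 -> Bin 2 (now 0.64)
Total bins used = 3

3


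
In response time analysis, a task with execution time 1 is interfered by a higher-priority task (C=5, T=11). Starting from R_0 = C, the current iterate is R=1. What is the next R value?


R_next = C + ceil(R_prev / T_hp) * C_hp
ceil(1 / 11) = ceil(0.0909) = 1
Interference = 1 * 5 = 5
R_next = 1 + 5 = 6

6


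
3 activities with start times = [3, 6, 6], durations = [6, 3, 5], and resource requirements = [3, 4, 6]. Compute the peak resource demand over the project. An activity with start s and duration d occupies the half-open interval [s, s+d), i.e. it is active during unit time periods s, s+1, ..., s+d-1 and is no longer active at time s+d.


Each activity i is active on [start_i, start_i + duration_i).
Compute total resource usage per time slot:
  t=0: active resources = [], total = 0
  t=1: active resources = [], total = 0
  t=2: active resources = [], total = 0
  t=3: active resources = [3], total = 3
  t=4: active resources = [3], total = 3
  t=5: active resources = [3], total = 3
  t=6: active resources = [3, 4, 6], total = 13
  t=7: active resources = [3, 4, 6], total = 13
  t=8: active resources = [3, 4, 6], total = 13
  t=9: active resources = [6], total = 6
  t=10: active resources = [6], total = 6
Peak resource demand = 13

13


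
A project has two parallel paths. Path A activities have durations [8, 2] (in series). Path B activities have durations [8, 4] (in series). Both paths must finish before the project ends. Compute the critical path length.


Path A total = 8 + 2 = 10
Path B total = 8 + 4 = 12
Critical path = longest path = max(10, 12) = 12

12


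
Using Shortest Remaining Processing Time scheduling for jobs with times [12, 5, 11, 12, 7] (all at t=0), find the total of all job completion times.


Since all jobs arrive at t=0, SRPT equals SPT ordering.
SPT order: [5, 7, 11, 12, 12]
Completion times:
  Job 1: p=5, C=5
  Job 2: p=7, C=12
  Job 3: p=11, C=23
  Job 4: p=12, C=35
  Job 5: p=12, C=47
Total completion time = 5 + 12 + 23 + 35 + 47 = 122

122


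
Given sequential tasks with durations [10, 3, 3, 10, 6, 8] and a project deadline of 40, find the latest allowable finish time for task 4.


LF(activity 4) = deadline - sum of successor durations
Successors: activities 5 through 6 with durations [6, 8]
Sum of successor durations = 14
LF = 40 - 14 = 26

26


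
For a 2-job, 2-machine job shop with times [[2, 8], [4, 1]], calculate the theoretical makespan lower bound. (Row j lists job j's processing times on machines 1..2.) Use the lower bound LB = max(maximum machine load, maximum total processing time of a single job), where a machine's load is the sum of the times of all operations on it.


Machine loads:
  Machine 1: 2 + 4 = 6
  Machine 2: 8 + 1 = 9
Max machine load = 9
Job totals:
  Job 1: 10
  Job 2: 5
Max job total = 10
Lower bound = max(9, 10) = 10

10


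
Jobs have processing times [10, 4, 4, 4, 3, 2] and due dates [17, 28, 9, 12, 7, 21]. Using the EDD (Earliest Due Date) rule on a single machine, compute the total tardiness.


Sort by due date (EDD order): [(3, 7), (4, 9), (4, 12), (10, 17), (2, 21), (4, 28)]
Compute completion times and tardiness:
  Job 1: p=3, d=7, C=3, tardiness=max(0,3-7)=0
  Job 2: p=4, d=9, C=7, tardiness=max(0,7-9)=0
  Job 3: p=4, d=12, C=11, tardiness=max(0,11-12)=0
  Job 4: p=10, d=17, C=21, tardiness=max(0,21-17)=4
  Job 5: p=2, d=21, C=23, tardiness=max(0,23-21)=2
  Job 6: p=4, d=28, C=27, tardiness=max(0,27-28)=0
Total tardiness = 6

6


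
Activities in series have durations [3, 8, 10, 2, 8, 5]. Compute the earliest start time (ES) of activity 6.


Activity 6 starts after activities 1 through 5 complete.
Predecessor durations: [3, 8, 10, 2, 8]
ES = 3 + 8 + 10 + 2 + 8 = 31

31


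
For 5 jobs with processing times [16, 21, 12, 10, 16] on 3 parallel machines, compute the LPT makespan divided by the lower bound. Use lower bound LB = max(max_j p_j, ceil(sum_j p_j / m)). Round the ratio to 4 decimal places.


LPT order: [21, 16, 16, 12, 10]
Machine loads after assignment: [21, 28, 26]
LPT makespan = 28
Lower bound = max(max_job, ceil(total/3)) = max(21, 25) = 25
Ratio = 28 / 25 = 1.12

1.12


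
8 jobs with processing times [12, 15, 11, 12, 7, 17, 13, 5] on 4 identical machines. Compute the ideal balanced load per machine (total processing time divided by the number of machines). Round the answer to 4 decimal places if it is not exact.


Total processing time = 12 + 15 + 11 + 12 + 7 + 17 + 13 + 5 = 92
Number of machines = 4
Ideal balanced load = 92 / 4 = 23.0

23.0


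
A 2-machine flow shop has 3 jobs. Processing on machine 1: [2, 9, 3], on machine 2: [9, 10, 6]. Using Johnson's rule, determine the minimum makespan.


Apply Johnson's rule:
  Group 1 (a <= b): [(1, 2, 9), (3, 3, 6), (2, 9, 10)]
  Group 2 (a > b): []
Optimal job order: [1, 3, 2]
Schedule:
  Job 1: M1 done at 2, M2 done at 11
  Job 3: M1 done at 5, M2 done at 17
  Job 2: M1 done at 14, M2 done at 27
Makespan = 27

27


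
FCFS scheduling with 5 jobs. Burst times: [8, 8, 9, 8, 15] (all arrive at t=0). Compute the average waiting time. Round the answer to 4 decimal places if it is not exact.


FCFS order (as given): [8, 8, 9, 8, 15]
Waiting times:
  Job 1: wait = 0
  Job 2: wait = 8
  Job 3: wait = 16
  Job 4: wait = 25
  Job 5: wait = 33
Sum of waiting times = 82
Average waiting time = 82/5 = 16.4

16.4


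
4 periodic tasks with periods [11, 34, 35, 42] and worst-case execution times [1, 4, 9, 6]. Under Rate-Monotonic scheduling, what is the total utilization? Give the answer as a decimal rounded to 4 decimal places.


Compute individual utilizations (exact fractions):
  Task 1: C/T = 1/11 (approx. 0.0909)
  Task 2: C/T = 4/34 = 2/17 (approx. 0.1176)
  Task 3: C/T = 9/35 (approx. 0.2571)
  Task 4: C/T = 6/42 = 1/7 (approx. 0.1429)
Total utilization U = 1/11 + 2/17 + 9/35 + 1/7 = 569/935
Rounded to 4 decimal places: U = 0.6086
RM (Liu & Layland) bound for 4 tasks = 0.756828; compare with U = 569/935 (approx. 0.608556)
U <= bound, so schedulable by RM sufficient condition.

0.6086


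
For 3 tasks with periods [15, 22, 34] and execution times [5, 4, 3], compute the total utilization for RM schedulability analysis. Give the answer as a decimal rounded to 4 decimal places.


Compute individual utilizations (exact fractions):
  Task 1: C/T = 5/15 = 1/3 (approx. 0.3333)
  Task 2: C/T = 4/22 = 2/11 (approx. 0.1818)
  Task 3: C/T = 3/34 (approx. 0.0882)
Total utilization U = 1/3 + 2/11 + 3/34 = 677/1122
Rounded to 4 decimal places: U = 0.6034
RM (Liu & Layland) bound for 3 tasks = 0.779763; compare with U = 677/1122 (approx. 0.603387)
U <= bound, so schedulable by RM sufficient condition.

0.6034


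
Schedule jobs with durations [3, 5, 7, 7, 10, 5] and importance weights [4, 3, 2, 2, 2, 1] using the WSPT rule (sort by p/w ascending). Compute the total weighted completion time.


Compute p/w ratios and sort ascending (WSPT): [(3, 4), (5, 3), (7, 2), (7, 2), (10, 2), (5, 1)]
Compute weighted completion times:
  Job (p=3,w=4): C=3, w*C=4*3=12
  Job (p=5,w=3): C=8, w*C=3*8=24
  Job (p=7,w=2): C=15, w*C=2*15=30
  Job (p=7,w=2): C=22, w*C=2*22=44
  Job (p=10,w=2): C=32, w*C=2*32=64
  Job (p=5,w=1): C=37, w*C=1*37=37
Total weighted completion time = 211

211


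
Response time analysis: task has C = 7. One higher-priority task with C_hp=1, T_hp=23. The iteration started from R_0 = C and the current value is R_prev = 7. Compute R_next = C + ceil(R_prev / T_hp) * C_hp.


R_next = C + ceil(R_prev / T_hp) * C_hp
ceil(7 / 23) = ceil(0.3043) = 1
Interference = 1 * 1 = 1
R_next = 7 + 1 = 8

8


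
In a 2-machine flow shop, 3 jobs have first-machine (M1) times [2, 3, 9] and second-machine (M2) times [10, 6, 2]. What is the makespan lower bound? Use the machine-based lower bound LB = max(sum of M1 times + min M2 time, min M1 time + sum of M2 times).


LB1 = sum(M1 times) + min(M2 times) = 14 + 2 = 16
LB2 = min(M1 times) + sum(M2 times) = 2 + 18 = 20
Lower bound = max(LB1, LB2) = max(16, 20) = 20

20


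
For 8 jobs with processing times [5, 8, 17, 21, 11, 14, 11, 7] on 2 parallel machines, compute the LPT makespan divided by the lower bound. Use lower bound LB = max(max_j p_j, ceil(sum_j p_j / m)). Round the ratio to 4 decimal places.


LPT order: [21, 17, 14, 11, 11, 8, 7, 5]
Machine loads after assignment: [47, 47]
LPT makespan = 47
Lower bound = max(max_job, ceil(total/2)) = max(21, 47) = 47
Ratio = 47 / 47 = 1.0

1.0


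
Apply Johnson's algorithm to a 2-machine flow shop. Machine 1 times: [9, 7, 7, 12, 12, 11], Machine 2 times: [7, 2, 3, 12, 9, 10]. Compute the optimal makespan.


Apply Johnson's rule:
  Group 1 (a <= b): [(4, 12, 12)]
  Group 2 (a > b): [(6, 11, 10), (5, 12, 9), (1, 9, 7), (3, 7, 3), (2, 7, 2)]
Optimal job order: [4, 6, 5, 1, 3, 2]
Schedule:
  Job 4: M1 done at 12, M2 done at 24
  Job 6: M1 done at 23, M2 done at 34
  Job 5: M1 done at 35, M2 done at 44
  Job 1: M1 done at 44, M2 done at 51
  Job 3: M1 done at 51, M2 done at 54
  Job 2: M1 done at 58, M2 done at 60
Makespan = 60

60


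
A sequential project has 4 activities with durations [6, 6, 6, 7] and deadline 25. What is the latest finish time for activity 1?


LF(activity 1) = deadline - sum of successor durations
Successors: activities 2 through 4 with durations [6, 6, 7]
Sum of successor durations = 19
LF = 25 - 19 = 6

6


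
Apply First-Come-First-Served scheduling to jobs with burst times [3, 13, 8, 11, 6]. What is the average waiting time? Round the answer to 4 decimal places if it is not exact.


FCFS order (as given): [3, 13, 8, 11, 6]
Waiting times:
  Job 1: wait = 0
  Job 2: wait = 3
  Job 3: wait = 16
  Job 4: wait = 24
  Job 5: wait = 35
Sum of waiting times = 78
Average waiting time = 78/5 = 15.6

15.6


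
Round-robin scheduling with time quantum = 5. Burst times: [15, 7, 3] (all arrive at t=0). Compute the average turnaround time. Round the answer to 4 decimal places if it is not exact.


Time quantum = 5
Execution trace:
  J1 runs 5 units, time = 5
  J2 runs 5 units, time = 10
  J3 runs 3 units, time = 13
  J1 runs 5 units, time = 18
  J2 runs 2 units, time = 20
  J1 runs 5 units, time = 25
Finish times: [25, 20, 13]
Average turnaround = 58/3 = 19.3333

19.3333


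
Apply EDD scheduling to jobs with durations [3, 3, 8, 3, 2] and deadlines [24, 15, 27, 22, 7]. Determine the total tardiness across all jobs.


Sort by due date (EDD order): [(2, 7), (3, 15), (3, 22), (3, 24), (8, 27)]
Compute completion times and tardiness:
  Job 1: p=2, d=7, C=2, tardiness=max(0,2-7)=0
  Job 2: p=3, d=15, C=5, tardiness=max(0,5-15)=0
  Job 3: p=3, d=22, C=8, tardiness=max(0,8-22)=0
  Job 4: p=3, d=24, C=11, tardiness=max(0,11-24)=0
  Job 5: p=8, d=27, C=19, tardiness=max(0,19-27)=0
Total tardiness = 0

0


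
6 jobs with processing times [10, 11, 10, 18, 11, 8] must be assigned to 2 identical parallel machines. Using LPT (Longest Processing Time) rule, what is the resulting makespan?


Sort jobs in decreasing order (LPT): [18, 11, 11, 10, 10, 8]
Assign each job to the least loaded machine:
  Machine 1: jobs [18, 10, 8], load = 36
  Machine 2: jobs [11, 11, 10], load = 32
Makespan = max load = 36

36


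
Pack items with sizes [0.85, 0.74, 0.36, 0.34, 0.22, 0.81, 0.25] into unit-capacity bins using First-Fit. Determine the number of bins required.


Place items sequentially using First-Fit:
  Item 0.85 -> new Bin 1
  Item 0.74 -> new Bin 2
  Item 0.36 -> new Bin 3
  Item 0.34 -> Bin 3 (now 0.7)
  Item 0.22 -> Bin 2 (now 0.96)
  Item 0.81 -> new Bin 4
  Item 0.25 -> Bin 3 (now 0.95)
Total bins used = 4

4


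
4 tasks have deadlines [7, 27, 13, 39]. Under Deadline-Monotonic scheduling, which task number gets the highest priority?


Sort tasks by relative deadline (ascending):
  Task 1: deadline = 7
  Task 3: deadline = 13
  Task 2: deadline = 27
  Task 4: deadline = 39
Priority order (highest first): [1, 3, 2, 4]
Highest priority task = 1

1


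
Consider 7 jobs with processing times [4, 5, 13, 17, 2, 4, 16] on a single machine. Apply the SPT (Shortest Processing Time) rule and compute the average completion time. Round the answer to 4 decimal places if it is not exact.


Sort jobs by processing time (SPT order): [2, 4, 4, 5, 13, 16, 17]
Compute completion times sequentially:
  Job 1: processing = 2, completes at 2
  Job 2: processing = 4, completes at 6
  Job 3: processing = 4, completes at 10
  Job 4: processing = 5, completes at 15
  Job 5: processing = 13, completes at 28
  Job 6: processing = 16, completes at 44
  Job 7: processing = 17, completes at 61
Sum of completion times = 166
Average completion time = 166/7 = 23.7143

23.7143


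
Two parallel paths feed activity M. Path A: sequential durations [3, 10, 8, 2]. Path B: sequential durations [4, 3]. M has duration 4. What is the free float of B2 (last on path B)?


ES(B2) = sum of predecessors on chain B = 4
EF(B2) = ES + duration = 4 + 3 = 7
Successor of B2 is M. ES(M) = max(sum(A), sum(B)) = max(23, 7) = 23
Free float = ES(successor) - EF(current) = 23 - 7 = 16

16


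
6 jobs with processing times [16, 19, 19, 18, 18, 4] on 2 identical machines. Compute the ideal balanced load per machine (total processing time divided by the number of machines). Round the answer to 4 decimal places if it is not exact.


Total processing time = 16 + 19 + 19 + 18 + 18 + 4 = 94
Number of machines = 2
Ideal balanced load = 94 / 2 = 47.0

47.0


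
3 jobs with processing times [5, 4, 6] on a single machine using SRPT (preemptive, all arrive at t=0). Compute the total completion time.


Since all jobs arrive at t=0, SRPT equals SPT ordering.
SPT order: [4, 5, 6]
Completion times:
  Job 1: p=4, C=4
  Job 2: p=5, C=9
  Job 3: p=6, C=15
Total completion time = 4 + 9 + 15 = 28

28


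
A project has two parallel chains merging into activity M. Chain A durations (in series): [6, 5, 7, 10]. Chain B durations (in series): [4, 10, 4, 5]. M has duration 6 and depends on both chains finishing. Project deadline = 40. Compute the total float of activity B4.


Forward pass: ES(B4) = sum of predecessors on chain B = 18
EF = ES + duration = 18 + 5 = 23
Backward pass: LF(M) = deadline = 40; LS(M) = 40 - 6 = 34
LF(B4) = LS(M) - sum(successors on chain B) = 34 - 0 = 34
LS = LF - duration = 34 - 5 = 29
Total float = LS - ES = 29 - 18 = 11

11


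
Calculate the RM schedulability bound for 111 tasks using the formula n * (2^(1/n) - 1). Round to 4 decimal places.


Compute 2^(1/111) = 1.0062641072
Subtract 1: 1.0062641072 - 1 = 0.0062641072
Multiply by n: 111 * 0.0062641072 = 0.6953158992
Round to 4 dp: 0.6953

0.6953


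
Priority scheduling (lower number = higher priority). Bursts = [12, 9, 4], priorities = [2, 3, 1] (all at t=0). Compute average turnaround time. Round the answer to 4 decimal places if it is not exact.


Sort by priority (ascending = highest first):
Order: [(1, 4), (2, 12), (3, 9)]
Completion times:
  Priority 1, burst=4, C=4
  Priority 2, burst=12, C=16
  Priority 3, burst=9, C=25
Average turnaround = 45/3 = 15.0

15.0


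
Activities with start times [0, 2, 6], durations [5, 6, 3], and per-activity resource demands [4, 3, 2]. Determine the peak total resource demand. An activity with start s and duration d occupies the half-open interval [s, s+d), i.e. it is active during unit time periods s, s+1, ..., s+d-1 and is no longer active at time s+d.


Each activity i is active on [start_i, start_i + duration_i).
Compute total resource usage per time slot:
  t=0: active resources = [4], total = 4
  t=1: active resources = [4], total = 4
  t=2: active resources = [4, 3], total = 7
  t=3: active resources = [4, 3], total = 7
  t=4: active resources = [4, 3], total = 7
  t=5: active resources = [3], total = 3
  t=6: active resources = [3, 2], total = 5
  t=7: active resources = [3, 2], total = 5
  t=8: active resources = [2], total = 2
Peak resource demand = 7

7


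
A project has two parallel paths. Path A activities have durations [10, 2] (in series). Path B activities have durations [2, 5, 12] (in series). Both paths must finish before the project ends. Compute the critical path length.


Path A total = 10 + 2 = 12
Path B total = 2 + 5 + 12 = 19
Critical path = longest path = max(12, 19) = 19

19


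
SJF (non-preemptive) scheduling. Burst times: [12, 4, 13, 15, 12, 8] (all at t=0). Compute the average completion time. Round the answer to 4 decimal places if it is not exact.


SJF order (ascending): [4, 8, 12, 12, 13, 15]
Completion times:
  Job 1: burst=4, C=4
  Job 2: burst=8, C=12
  Job 3: burst=12, C=24
  Job 4: burst=12, C=36
  Job 5: burst=13, C=49
  Job 6: burst=15, C=64
Average completion = 189/6 = 31.5

31.5


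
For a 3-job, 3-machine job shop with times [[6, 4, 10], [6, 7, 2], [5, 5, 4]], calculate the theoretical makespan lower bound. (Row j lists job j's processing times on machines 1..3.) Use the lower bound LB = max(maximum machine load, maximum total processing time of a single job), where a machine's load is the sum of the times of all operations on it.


Machine loads:
  Machine 1: 6 + 6 + 5 = 17
  Machine 2: 4 + 7 + 5 = 16
  Machine 3: 10 + 2 + 4 = 16
Max machine load = 17
Job totals:
  Job 1: 20
  Job 2: 15
  Job 3: 14
Max job total = 20
Lower bound = max(17, 20) = 20

20


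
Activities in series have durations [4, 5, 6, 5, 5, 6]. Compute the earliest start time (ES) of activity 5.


Activity 5 starts after activities 1 through 4 complete.
Predecessor durations: [4, 5, 6, 5]
ES = 4 + 5 + 6 + 5 = 20

20


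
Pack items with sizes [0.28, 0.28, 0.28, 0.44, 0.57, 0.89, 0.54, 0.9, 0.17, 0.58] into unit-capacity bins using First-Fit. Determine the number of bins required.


Place items sequentially using First-Fit:
  Item 0.28 -> new Bin 1
  Item 0.28 -> Bin 1 (now 0.56)
  Item 0.28 -> Bin 1 (now 0.84)
  Item 0.44 -> new Bin 2
  Item 0.57 -> new Bin 3
  Item 0.89 -> new Bin 4
  Item 0.54 -> Bin 2 (now 0.98)
  Item 0.9 -> new Bin 5
  Item 0.17 -> Bin 3 (now 0.74)
  Item 0.58 -> new Bin 6
Total bins used = 6

6


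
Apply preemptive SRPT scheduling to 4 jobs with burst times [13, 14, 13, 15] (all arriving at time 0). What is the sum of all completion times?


Since all jobs arrive at t=0, SRPT equals SPT ordering.
SPT order: [13, 13, 14, 15]
Completion times:
  Job 1: p=13, C=13
  Job 2: p=13, C=26
  Job 3: p=14, C=40
  Job 4: p=15, C=55
Total completion time = 13 + 26 + 40 + 55 = 134

134


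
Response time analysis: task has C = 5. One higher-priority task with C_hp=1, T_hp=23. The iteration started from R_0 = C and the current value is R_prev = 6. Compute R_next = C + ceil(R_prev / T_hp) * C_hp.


R_next = C + ceil(R_prev / T_hp) * C_hp
ceil(6 / 23) = ceil(0.2609) = 1
Interference = 1 * 1 = 1
R_next = 5 + 1 = 6
R_next = R_prev, so the iteration has converged (response time = 6).

6


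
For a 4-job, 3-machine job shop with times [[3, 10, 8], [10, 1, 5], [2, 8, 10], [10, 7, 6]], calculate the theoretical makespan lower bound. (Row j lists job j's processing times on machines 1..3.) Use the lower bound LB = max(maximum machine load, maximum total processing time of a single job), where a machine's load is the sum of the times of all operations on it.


Machine loads:
  Machine 1: 3 + 10 + 2 + 10 = 25
  Machine 2: 10 + 1 + 8 + 7 = 26
  Machine 3: 8 + 5 + 10 + 6 = 29
Max machine load = 29
Job totals:
  Job 1: 21
  Job 2: 16
  Job 3: 20
  Job 4: 23
Max job total = 23
Lower bound = max(29, 23) = 29

29


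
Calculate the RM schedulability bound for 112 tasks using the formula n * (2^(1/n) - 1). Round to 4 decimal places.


Compute 2^(1/112) = 1.0062080044
Subtract 1: 1.0062080044 - 1 = 0.0062080044
Multiply by n: 112 * 0.0062080044 = 0.6952964928
Round to 4 dp: 0.6953

0.6953


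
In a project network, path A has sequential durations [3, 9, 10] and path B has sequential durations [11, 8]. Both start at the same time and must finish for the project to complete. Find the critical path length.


Path A total = 3 + 9 + 10 = 22
Path B total = 11 + 8 = 19
Critical path = longest path = max(22, 19) = 22

22


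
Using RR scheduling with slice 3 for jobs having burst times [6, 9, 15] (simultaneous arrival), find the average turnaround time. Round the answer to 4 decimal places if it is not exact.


Time quantum = 3
Execution trace:
  J1 runs 3 units, time = 3
  J2 runs 3 units, time = 6
  J3 runs 3 units, time = 9
  J1 runs 3 units, time = 12
  J2 runs 3 units, time = 15
  J3 runs 3 units, time = 18
  J2 runs 3 units, time = 21
  J3 runs 3 units, time = 24
  J3 runs 3 units, time = 27
  J3 runs 3 units, time = 30
Finish times: [12, 21, 30]
Average turnaround = 63/3 = 21.0

21.0


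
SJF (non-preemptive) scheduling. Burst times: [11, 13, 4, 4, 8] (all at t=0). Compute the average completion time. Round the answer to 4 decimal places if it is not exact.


SJF order (ascending): [4, 4, 8, 11, 13]
Completion times:
  Job 1: burst=4, C=4
  Job 2: burst=4, C=8
  Job 3: burst=8, C=16
  Job 4: burst=11, C=27
  Job 5: burst=13, C=40
Average completion = 95/5 = 19.0

19.0


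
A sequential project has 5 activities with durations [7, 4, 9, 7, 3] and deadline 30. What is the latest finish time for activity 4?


LF(activity 4) = deadline - sum of successor durations
Successors: activities 5 through 5 with durations [3]
Sum of successor durations = 3
LF = 30 - 3 = 27

27


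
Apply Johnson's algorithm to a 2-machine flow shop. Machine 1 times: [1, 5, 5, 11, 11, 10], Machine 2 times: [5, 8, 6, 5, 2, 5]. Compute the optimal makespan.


Apply Johnson's rule:
  Group 1 (a <= b): [(1, 1, 5), (2, 5, 8), (3, 5, 6)]
  Group 2 (a > b): [(4, 11, 5), (6, 10, 5), (5, 11, 2)]
Optimal job order: [1, 2, 3, 4, 6, 5]
Schedule:
  Job 1: M1 done at 1, M2 done at 6
  Job 2: M1 done at 6, M2 done at 14
  Job 3: M1 done at 11, M2 done at 20
  Job 4: M1 done at 22, M2 done at 27
  Job 6: M1 done at 32, M2 done at 37
  Job 5: M1 done at 43, M2 done at 45
Makespan = 45

45


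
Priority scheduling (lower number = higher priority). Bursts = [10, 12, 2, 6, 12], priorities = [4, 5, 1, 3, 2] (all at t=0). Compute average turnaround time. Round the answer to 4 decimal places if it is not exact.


Sort by priority (ascending = highest first):
Order: [(1, 2), (2, 12), (3, 6), (4, 10), (5, 12)]
Completion times:
  Priority 1, burst=2, C=2
  Priority 2, burst=12, C=14
  Priority 3, burst=6, C=20
  Priority 4, burst=10, C=30
  Priority 5, burst=12, C=42
Average turnaround = 108/5 = 21.6

21.6


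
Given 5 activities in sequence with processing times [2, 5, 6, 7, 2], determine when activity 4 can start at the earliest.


Activity 4 starts after activities 1 through 3 complete.
Predecessor durations: [2, 5, 6]
ES = 2 + 5 + 6 = 13

13


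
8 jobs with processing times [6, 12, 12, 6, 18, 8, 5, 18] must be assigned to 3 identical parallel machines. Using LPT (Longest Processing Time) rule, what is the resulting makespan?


Sort jobs in decreasing order (LPT): [18, 18, 12, 12, 8, 6, 6, 5]
Assign each job to the least loaded machine:
  Machine 1: jobs [18, 8], load = 26
  Machine 2: jobs [18, 6, 6], load = 30
  Machine 3: jobs [12, 12, 5], load = 29
Makespan = max load = 30

30


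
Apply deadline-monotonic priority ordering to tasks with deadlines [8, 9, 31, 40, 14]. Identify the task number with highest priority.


Sort tasks by relative deadline (ascending):
  Task 1: deadline = 8
  Task 2: deadline = 9
  Task 5: deadline = 14
  Task 3: deadline = 31
  Task 4: deadline = 40
Priority order (highest first): [1, 2, 5, 3, 4]
Highest priority task = 1

1


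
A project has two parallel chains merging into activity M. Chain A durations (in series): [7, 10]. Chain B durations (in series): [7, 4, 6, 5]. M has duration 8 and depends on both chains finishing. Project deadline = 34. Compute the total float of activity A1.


Forward pass: ES(A1) = sum of predecessors on chain A = 0
EF = ES + duration = 0 + 7 = 7
Backward pass: LF(M) = deadline = 34; LS(M) = 34 - 8 = 26
LF(A1) = LS(M) - sum(successors on chain A) = 26 - 10 = 16
LS = LF - duration = 16 - 7 = 9
Total float = LS - ES = 9 - 0 = 9

9


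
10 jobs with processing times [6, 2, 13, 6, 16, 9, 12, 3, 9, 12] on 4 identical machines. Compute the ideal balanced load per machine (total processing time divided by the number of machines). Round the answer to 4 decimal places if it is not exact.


Total processing time = 6 + 2 + 13 + 6 + 16 + 9 + 12 + 3 + 9 + 12 = 88
Number of machines = 4
Ideal balanced load = 88 / 4 = 22.0

22.0


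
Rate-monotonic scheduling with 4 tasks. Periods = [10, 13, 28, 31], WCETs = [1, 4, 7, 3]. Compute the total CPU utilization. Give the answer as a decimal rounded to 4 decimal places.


Compute individual utilizations (exact fractions):
  Task 1: C/T = 1/10 (approx. 0.1)
  Task 2: C/T = 4/13 (approx. 0.3077)
  Task 3: C/T = 7/28 = 1/4 (approx. 0.25)
  Task 4: C/T = 3/31 (approx. 0.0968)
Total utilization U = 1/10 + 4/13 + 1/4 + 3/31 = 6081/8060
Rounded to 4 decimal places: U = 0.7545
RM (Liu & Layland) bound for 4 tasks = 0.756828; compare with U = 6081/8060 (approx. 0.754467)
U <= bound, so schedulable by RM sufficient condition.

0.7545


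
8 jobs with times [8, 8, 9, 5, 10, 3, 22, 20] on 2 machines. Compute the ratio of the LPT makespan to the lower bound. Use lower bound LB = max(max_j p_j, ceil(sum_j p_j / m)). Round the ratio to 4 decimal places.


LPT order: [22, 20, 10, 9, 8, 8, 5, 3]
Machine loads after assignment: [42, 43]
LPT makespan = 43
Lower bound = max(max_job, ceil(total/2)) = max(22, 43) = 43
Ratio = 43 / 43 = 1.0

1.0


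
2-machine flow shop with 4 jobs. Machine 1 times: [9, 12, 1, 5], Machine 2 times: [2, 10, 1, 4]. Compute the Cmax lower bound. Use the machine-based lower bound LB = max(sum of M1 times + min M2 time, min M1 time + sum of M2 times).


LB1 = sum(M1 times) + min(M2 times) = 27 + 1 = 28
LB2 = min(M1 times) + sum(M2 times) = 1 + 17 = 18
Lower bound = max(LB1, LB2) = max(28, 18) = 28

28


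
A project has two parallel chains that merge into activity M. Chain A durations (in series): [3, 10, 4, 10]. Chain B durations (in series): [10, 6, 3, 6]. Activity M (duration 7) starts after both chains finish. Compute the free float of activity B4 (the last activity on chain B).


ES(B4) = sum of predecessors on chain B = 19
EF(B4) = ES + duration = 19 + 6 = 25
Successor of B4 is M. ES(M) = max(sum(A), sum(B)) = max(27, 25) = 27
Free float = ES(successor) - EF(current) = 27 - 25 = 2

2


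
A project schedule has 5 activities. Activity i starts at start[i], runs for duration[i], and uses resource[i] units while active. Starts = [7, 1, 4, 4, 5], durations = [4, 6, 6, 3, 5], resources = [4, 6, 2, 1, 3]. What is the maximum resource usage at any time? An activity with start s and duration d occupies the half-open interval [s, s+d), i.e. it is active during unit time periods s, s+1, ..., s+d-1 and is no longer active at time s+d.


Each activity i is active on [start_i, start_i + duration_i).
Compute total resource usage per time slot:
  t=0: active resources = [], total = 0
  t=1: active resources = [6], total = 6
  t=2: active resources = [6], total = 6
  t=3: active resources = [6], total = 6
  t=4: active resources = [6, 2, 1], total = 9
  t=5: active resources = [6, 2, 1, 3], total = 12
  t=6: active resources = [6, 2, 1, 3], total = 12
  t=7: active resources = [4, 2, 3], total = 9
  t=8: active resources = [4, 2, 3], total = 9
  t=9: active resources = [4, 2, 3], total = 9
  t=10: active resources = [4], total = 4
Peak resource demand = 12

12


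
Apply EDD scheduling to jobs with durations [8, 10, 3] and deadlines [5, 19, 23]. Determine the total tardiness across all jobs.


Sort by due date (EDD order): [(8, 5), (10, 19), (3, 23)]
Compute completion times and tardiness:
  Job 1: p=8, d=5, C=8, tardiness=max(0,8-5)=3
  Job 2: p=10, d=19, C=18, tardiness=max(0,18-19)=0
  Job 3: p=3, d=23, C=21, tardiness=max(0,21-23)=0
Total tardiness = 3

3


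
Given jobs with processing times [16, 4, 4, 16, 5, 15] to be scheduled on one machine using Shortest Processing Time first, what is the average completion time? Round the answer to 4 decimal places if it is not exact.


Sort jobs by processing time (SPT order): [4, 4, 5, 15, 16, 16]
Compute completion times sequentially:
  Job 1: processing = 4, completes at 4
  Job 2: processing = 4, completes at 8
  Job 3: processing = 5, completes at 13
  Job 4: processing = 15, completes at 28
  Job 5: processing = 16, completes at 44
  Job 6: processing = 16, completes at 60
Sum of completion times = 157
Average completion time = 157/6 = 26.1667

26.1667


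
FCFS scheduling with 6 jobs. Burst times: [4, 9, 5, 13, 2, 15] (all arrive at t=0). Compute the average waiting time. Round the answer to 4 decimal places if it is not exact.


FCFS order (as given): [4, 9, 5, 13, 2, 15]
Waiting times:
  Job 1: wait = 0
  Job 2: wait = 4
  Job 3: wait = 13
  Job 4: wait = 18
  Job 5: wait = 31
  Job 6: wait = 33
Sum of waiting times = 99
Average waiting time = 99/6 = 16.5

16.5


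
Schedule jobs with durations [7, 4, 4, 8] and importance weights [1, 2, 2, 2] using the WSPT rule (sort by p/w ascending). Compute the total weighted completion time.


Compute p/w ratios and sort ascending (WSPT): [(4, 2), (4, 2), (8, 2), (7, 1)]
Compute weighted completion times:
  Job (p=4,w=2): C=4, w*C=2*4=8
  Job (p=4,w=2): C=8, w*C=2*8=16
  Job (p=8,w=2): C=16, w*C=2*16=32
  Job (p=7,w=1): C=23, w*C=1*23=23
Total weighted completion time = 79

79


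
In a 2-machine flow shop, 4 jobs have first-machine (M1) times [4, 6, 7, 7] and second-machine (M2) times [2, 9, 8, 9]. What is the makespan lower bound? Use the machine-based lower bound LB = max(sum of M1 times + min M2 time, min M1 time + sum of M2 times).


LB1 = sum(M1 times) + min(M2 times) = 24 + 2 = 26
LB2 = min(M1 times) + sum(M2 times) = 4 + 28 = 32
Lower bound = max(LB1, LB2) = max(26, 32) = 32

32


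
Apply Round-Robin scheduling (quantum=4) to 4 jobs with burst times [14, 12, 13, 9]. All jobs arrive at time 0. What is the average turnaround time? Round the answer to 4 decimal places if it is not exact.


Time quantum = 4
Execution trace:
  J1 runs 4 units, time = 4
  J2 runs 4 units, time = 8
  J3 runs 4 units, time = 12
  J4 runs 4 units, time = 16
  J1 runs 4 units, time = 20
  J2 runs 4 units, time = 24
  J3 runs 4 units, time = 28
  J4 runs 4 units, time = 32
  J1 runs 4 units, time = 36
  J2 runs 4 units, time = 40
  J3 runs 4 units, time = 44
  J4 runs 1 units, time = 45
  J1 runs 2 units, time = 47
  J3 runs 1 units, time = 48
Finish times: [47, 40, 48, 45]
Average turnaround = 180/4 = 45.0

45.0


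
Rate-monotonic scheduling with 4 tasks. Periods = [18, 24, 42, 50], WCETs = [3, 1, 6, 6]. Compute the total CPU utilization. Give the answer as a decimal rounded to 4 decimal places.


Compute individual utilizations (exact fractions):
  Task 1: C/T = 3/18 = 1/6 (approx. 0.1667)
  Task 2: C/T = 1/24 (approx. 0.0417)
  Task 3: C/T = 6/42 = 1/7 (approx. 0.1429)
  Task 4: C/T = 6/50 = 3/25 (approx. 0.12)
Total utilization U = 1/6 + 1/24 + 1/7 + 3/25 = 1979/4200
Rounded to 4 decimal places: U = 0.4712
RM (Liu & Layland) bound for 4 tasks = 0.756828; compare with U = 1979/4200 (approx. 0.471190)
U <= bound, so schedulable by RM sufficient condition.

0.4712


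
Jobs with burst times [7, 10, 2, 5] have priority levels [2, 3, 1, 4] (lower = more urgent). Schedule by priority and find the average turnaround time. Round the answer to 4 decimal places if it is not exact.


Sort by priority (ascending = highest first):
Order: [(1, 2), (2, 7), (3, 10), (4, 5)]
Completion times:
  Priority 1, burst=2, C=2
  Priority 2, burst=7, C=9
  Priority 3, burst=10, C=19
  Priority 4, burst=5, C=24
Average turnaround = 54/4 = 13.5

13.5


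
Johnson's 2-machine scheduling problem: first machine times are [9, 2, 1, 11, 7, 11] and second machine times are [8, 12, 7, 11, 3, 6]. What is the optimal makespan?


Apply Johnson's rule:
  Group 1 (a <= b): [(3, 1, 7), (2, 2, 12), (4, 11, 11)]
  Group 2 (a > b): [(1, 9, 8), (6, 11, 6), (5, 7, 3)]
Optimal job order: [3, 2, 4, 1, 6, 5]
Schedule:
  Job 3: M1 done at 1, M2 done at 8
  Job 2: M1 done at 3, M2 done at 20
  Job 4: M1 done at 14, M2 done at 31
  Job 1: M1 done at 23, M2 done at 39
  Job 6: M1 done at 34, M2 done at 45
  Job 5: M1 done at 41, M2 done at 48
Makespan = 48

48


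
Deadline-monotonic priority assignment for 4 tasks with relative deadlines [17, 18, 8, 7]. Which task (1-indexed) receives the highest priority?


Sort tasks by relative deadline (ascending):
  Task 4: deadline = 7
  Task 3: deadline = 8
  Task 1: deadline = 17
  Task 2: deadline = 18
Priority order (highest first): [4, 3, 1, 2]
Highest priority task = 4

4


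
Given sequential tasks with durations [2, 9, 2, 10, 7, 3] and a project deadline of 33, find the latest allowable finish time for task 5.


LF(activity 5) = deadline - sum of successor durations
Successors: activities 6 through 6 with durations [3]
Sum of successor durations = 3
LF = 33 - 3 = 30

30


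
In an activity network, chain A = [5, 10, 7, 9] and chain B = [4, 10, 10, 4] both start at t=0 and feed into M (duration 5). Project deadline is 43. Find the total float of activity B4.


Forward pass: ES(B4) = sum of predecessors on chain B = 24
EF = ES + duration = 24 + 4 = 28
Backward pass: LF(M) = deadline = 43; LS(M) = 43 - 5 = 38
LF(B4) = LS(M) - sum(successors on chain B) = 38 - 0 = 38
LS = LF - duration = 38 - 4 = 34
Total float = LS - ES = 34 - 24 = 10

10


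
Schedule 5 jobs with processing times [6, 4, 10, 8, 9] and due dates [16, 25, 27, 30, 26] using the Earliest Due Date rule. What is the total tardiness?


Sort by due date (EDD order): [(6, 16), (4, 25), (9, 26), (10, 27), (8, 30)]
Compute completion times and tardiness:
  Job 1: p=6, d=16, C=6, tardiness=max(0,6-16)=0
  Job 2: p=4, d=25, C=10, tardiness=max(0,10-25)=0
  Job 3: p=9, d=26, C=19, tardiness=max(0,19-26)=0
  Job 4: p=10, d=27, C=29, tardiness=max(0,29-27)=2
  Job 5: p=8, d=30, C=37, tardiness=max(0,37-30)=7
Total tardiness = 9

9


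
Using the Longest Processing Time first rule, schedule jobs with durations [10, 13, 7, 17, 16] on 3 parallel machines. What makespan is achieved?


Sort jobs in decreasing order (LPT): [17, 16, 13, 10, 7]
Assign each job to the least loaded machine:
  Machine 1: jobs [17], load = 17
  Machine 2: jobs [16, 7], load = 23
  Machine 3: jobs [13, 10], load = 23
Makespan = max load = 23

23


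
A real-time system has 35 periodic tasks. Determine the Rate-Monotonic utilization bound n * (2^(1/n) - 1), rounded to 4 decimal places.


Compute 2^(1/35) = 1.0200016094
Subtract 1: 1.0200016094 - 1 = 0.0200016094
Multiply by n: 35 * 0.0200016094 = 0.7000563290
Round to 4 dp: 0.7001

0.7001


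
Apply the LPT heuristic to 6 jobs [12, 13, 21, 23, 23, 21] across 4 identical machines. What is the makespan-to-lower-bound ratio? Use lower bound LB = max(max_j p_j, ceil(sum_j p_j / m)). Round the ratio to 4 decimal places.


LPT order: [23, 23, 21, 21, 13, 12]
Machine loads after assignment: [23, 23, 34, 33]
LPT makespan = 34
Lower bound = max(max_job, ceil(total/4)) = max(23, 29) = 29
Ratio = 34 / 29 = 1.1724

1.1724


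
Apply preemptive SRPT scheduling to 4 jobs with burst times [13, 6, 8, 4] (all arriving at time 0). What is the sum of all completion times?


Since all jobs arrive at t=0, SRPT equals SPT ordering.
SPT order: [4, 6, 8, 13]
Completion times:
  Job 1: p=4, C=4
  Job 2: p=6, C=10
  Job 3: p=8, C=18
  Job 4: p=13, C=31
Total completion time = 4 + 10 + 18 + 31 = 63

63


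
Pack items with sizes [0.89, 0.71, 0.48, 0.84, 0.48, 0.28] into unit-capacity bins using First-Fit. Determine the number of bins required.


Place items sequentially using First-Fit:
  Item 0.89 -> new Bin 1
  Item 0.71 -> new Bin 2
  Item 0.48 -> new Bin 3
  Item 0.84 -> new Bin 4
  Item 0.48 -> Bin 3 (now 0.96)
  Item 0.28 -> Bin 2 (now 0.99)
Total bins used = 4

4


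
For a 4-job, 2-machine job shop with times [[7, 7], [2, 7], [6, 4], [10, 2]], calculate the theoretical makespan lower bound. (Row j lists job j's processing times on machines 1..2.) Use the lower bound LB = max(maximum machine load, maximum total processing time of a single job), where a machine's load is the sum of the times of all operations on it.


Machine loads:
  Machine 1: 7 + 2 + 6 + 10 = 25
  Machine 2: 7 + 7 + 4 + 2 = 20
Max machine load = 25
Job totals:
  Job 1: 14
  Job 2: 9
  Job 3: 10
  Job 4: 12
Max job total = 14
Lower bound = max(25, 14) = 25

25


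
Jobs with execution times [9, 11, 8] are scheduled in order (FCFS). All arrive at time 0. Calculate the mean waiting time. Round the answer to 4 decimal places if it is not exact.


FCFS order (as given): [9, 11, 8]
Waiting times:
  Job 1: wait = 0
  Job 2: wait = 9
  Job 3: wait = 20
Sum of waiting times = 29
Average waiting time = 29/3 = 9.6667

9.6667


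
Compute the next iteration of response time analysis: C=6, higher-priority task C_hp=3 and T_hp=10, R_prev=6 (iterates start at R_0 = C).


R_next = C + ceil(R_prev / T_hp) * C_hp
ceil(6 / 10) = ceil(0.6) = 1
Interference = 1 * 3 = 3
R_next = 6 + 3 = 9

9


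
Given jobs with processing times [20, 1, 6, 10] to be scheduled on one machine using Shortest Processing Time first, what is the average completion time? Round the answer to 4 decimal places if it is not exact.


Sort jobs by processing time (SPT order): [1, 6, 10, 20]
Compute completion times sequentially:
  Job 1: processing = 1, completes at 1
  Job 2: processing = 6, completes at 7
  Job 3: processing = 10, completes at 17
  Job 4: processing = 20, completes at 37
Sum of completion times = 62
Average completion time = 62/4 = 15.5

15.5


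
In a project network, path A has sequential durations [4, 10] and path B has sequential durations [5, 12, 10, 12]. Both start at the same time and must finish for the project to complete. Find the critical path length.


Path A total = 4 + 10 = 14
Path B total = 5 + 12 + 10 + 12 = 39
Critical path = longest path = max(14, 39) = 39

39


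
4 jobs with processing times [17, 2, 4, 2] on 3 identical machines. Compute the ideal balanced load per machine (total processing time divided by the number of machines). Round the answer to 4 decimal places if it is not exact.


Total processing time = 17 + 2 + 4 + 2 = 25
Number of machines = 3
Ideal balanced load = 25 / 3 = 8.3333

8.3333


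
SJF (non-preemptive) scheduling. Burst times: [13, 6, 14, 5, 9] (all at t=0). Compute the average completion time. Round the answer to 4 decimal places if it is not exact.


SJF order (ascending): [5, 6, 9, 13, 14]
Completion times:
  Job 1: burst=5, C=5
  Job 2: burst=6, C=11
  Job 3: burst=9, C=20
  Job 4: burst=13, C=33
  Job 5: burst=14, C=47
Average completion = 116/5 = 23.2

23.2


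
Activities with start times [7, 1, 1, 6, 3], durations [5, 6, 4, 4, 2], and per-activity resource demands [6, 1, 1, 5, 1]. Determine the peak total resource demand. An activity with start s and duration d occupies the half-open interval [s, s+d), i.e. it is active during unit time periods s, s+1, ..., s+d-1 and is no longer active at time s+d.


Each activity i is active on [start_i, start_i + duration_i).
Compute total resource usage per time slot:
  t=0: active resources = [], total = 0
  t=1: active resources = [1, 1], total = 2
  t=2: active resources = [1, 1], total = 2
  t=3: active resources = [1, 1, 1], total = 3
  t=4: active resources = [1, 1, 1], total = 3
  t=5: active resources = [1], total = 1
  t=6: active resources = [1, 5], total = 6
  t=7: active resources = [6, 5], total = 11
  t=8: active resources = [6, 5], total = 11
  t=9: active resources = [6, 5], total = 11
  t=10: active resources = [6], total = 6
  t=11: active resources = [6], total = 6
Peak resource demand = 11

11
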